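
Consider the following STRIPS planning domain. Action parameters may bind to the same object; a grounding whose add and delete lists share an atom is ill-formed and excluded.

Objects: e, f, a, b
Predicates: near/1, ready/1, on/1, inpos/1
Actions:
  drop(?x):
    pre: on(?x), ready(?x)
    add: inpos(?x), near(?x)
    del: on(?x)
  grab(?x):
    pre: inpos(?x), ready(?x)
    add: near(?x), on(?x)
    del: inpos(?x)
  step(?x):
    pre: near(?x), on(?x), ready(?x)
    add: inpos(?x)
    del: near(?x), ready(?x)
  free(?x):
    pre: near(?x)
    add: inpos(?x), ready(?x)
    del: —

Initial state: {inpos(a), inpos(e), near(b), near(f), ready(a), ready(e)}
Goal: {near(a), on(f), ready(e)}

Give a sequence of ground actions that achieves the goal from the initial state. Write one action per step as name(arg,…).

grab(a); free(f); grab(f)

1. grab(a)  →  {inpos(e), near(a), near(b), near(f), on(a), ready(a), ready(e)}
2. free(f)  →  {inpos(e), inpos(f), near(a), near(b), near(f), on(a), ready(a), ready(e), ready(f)}
3. grab(f)  →  {inpos(e), near(a), near(b), near(f), on(a), on(f), ready(a), ready(e), ready(f)}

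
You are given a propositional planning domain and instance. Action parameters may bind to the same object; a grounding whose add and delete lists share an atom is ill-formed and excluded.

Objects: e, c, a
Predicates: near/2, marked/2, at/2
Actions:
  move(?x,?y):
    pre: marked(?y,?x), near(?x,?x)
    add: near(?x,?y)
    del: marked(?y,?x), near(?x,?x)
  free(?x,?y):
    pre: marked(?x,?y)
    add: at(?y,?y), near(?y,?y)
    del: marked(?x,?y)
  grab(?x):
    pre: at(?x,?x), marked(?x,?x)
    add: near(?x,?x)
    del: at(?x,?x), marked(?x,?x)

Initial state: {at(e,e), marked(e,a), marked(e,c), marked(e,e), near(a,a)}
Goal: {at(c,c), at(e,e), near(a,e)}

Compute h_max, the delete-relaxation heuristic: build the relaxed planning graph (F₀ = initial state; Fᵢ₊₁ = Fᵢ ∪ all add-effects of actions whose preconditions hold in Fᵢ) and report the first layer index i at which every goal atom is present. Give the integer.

F0 = init (5 atoms)
F1 = F0 ∪ {at(a,a), at(c,c), near(a,e), near(c,c), near(e,e)}  (10 atoms)
goal ⊆ F1  ⇒  h_max = 1

1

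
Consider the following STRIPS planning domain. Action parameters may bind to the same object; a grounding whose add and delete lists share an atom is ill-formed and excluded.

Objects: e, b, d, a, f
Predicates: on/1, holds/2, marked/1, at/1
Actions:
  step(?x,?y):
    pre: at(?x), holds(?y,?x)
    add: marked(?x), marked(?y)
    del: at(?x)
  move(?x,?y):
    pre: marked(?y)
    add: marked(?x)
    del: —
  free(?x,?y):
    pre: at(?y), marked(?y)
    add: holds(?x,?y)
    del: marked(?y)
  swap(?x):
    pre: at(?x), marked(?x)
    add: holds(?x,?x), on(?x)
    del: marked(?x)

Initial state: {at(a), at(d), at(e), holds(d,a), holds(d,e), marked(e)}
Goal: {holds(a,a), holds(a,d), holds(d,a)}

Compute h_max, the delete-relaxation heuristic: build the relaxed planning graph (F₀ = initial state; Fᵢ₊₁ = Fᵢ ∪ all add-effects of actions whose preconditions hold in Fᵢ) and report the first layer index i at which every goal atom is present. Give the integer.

F0 = init (6 atoms)
F1 = F0 ∪ {holds(a,e), holds(b,e), holds(e,e), holds(f,e), marked(a), marked(b), marked(d), marked(f), on(e)}  (15 atoms)
F2 = F1 ∪ {holds(a,a), holds(a,d), holds(b,a), holds(b,d), holds(d,d), holds(e,a), holds(e,d), holds(f,a), holds(f,d), on(a), on(d)}  (26 atoms)
goal ⊆ F2  ⇒  h_max = 2

2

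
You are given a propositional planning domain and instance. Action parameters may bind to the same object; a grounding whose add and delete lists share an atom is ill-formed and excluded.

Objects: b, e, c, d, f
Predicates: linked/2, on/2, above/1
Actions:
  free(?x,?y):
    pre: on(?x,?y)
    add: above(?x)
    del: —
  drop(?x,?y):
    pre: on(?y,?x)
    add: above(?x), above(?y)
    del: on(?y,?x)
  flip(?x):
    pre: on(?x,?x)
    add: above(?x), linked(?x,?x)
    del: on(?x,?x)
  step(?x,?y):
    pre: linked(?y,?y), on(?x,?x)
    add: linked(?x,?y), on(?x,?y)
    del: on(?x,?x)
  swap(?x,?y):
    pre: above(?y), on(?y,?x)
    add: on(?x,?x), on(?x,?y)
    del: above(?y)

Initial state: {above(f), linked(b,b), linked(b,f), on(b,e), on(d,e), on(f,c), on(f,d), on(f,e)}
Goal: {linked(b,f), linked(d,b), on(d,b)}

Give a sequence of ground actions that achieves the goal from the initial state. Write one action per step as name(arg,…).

swap(d,f); step(d,b)

1. swap(d,f)  →  {linked(b,b), linked(b,f), on(b,e), on(d,d), on(d,e), on(d,f), on(f,c), on(f,d), on(f,e)}
2. step(d,b)  →  {linked(b,b), linked(b,f), linked(d,b), on(b,e), on(d,b), on(d,e), on(d,f), on(f,c), on(f,d), on(f,e)}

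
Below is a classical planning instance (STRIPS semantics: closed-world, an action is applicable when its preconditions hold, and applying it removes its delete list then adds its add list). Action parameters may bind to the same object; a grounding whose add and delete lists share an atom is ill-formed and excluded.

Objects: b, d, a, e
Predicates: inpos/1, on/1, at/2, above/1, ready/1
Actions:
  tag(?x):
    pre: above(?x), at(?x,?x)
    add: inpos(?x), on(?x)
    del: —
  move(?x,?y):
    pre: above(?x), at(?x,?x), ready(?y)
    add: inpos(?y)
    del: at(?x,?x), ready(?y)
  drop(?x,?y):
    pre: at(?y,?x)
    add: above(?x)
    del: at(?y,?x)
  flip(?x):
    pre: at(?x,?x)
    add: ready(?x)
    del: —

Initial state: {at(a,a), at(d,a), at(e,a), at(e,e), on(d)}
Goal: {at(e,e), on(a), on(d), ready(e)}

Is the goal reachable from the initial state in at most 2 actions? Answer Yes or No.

No

1. drop(a,d)  →  {above(a), at(a,a), at(e,a), at(e,e), on(d)}
2. tag(a)  →  {above(a), at(a,a), at(e,a), at(e,e), inpos(a), on(a), on(d)}
3. flip(e)  →  {above(a), at(a,a), at(e,a), at(e,e), inpos(a), on(a), on(d), ready(e)}
optimal plan length = 3; 3 > 2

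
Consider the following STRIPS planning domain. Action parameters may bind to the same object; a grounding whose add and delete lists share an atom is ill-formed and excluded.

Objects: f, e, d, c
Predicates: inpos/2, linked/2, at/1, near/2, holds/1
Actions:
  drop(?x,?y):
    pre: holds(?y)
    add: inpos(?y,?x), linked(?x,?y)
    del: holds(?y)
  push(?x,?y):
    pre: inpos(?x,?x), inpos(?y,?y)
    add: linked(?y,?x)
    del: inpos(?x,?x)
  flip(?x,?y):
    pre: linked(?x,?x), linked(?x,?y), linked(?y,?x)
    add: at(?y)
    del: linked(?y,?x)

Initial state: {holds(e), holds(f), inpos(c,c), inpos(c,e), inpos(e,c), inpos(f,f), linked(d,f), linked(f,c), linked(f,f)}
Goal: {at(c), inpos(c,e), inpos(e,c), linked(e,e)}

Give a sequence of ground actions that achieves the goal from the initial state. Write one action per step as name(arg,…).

drop(e,e); drop(c,f); flip(f,c)

1. drop(e,e)  →  {holds(f), inpos(c,c), inpos(c,e), inpos(e,c), inpos(e,e), inpos(f,f), linked(d,f), linked(e,e), linked(f,c), linked(f,f)}
2. drop(c,f)  →  {inpos(c,c), inpos(c,e), inpos(e,c), inpos(e,e), inpos(f,c), inpos(f,f), linked(c,f), linked(d,f), linked(e,e), linked(f,c), linked(f,f)}
3. flip(f,c)  →  {at(c), inpos(c,c), inpos(c,e), inpos(e,c), inpos(e,e), inpos(f,c), inpos(f,f), linked(d,f), linked(e,e), linked(f,c), linked(f,f)}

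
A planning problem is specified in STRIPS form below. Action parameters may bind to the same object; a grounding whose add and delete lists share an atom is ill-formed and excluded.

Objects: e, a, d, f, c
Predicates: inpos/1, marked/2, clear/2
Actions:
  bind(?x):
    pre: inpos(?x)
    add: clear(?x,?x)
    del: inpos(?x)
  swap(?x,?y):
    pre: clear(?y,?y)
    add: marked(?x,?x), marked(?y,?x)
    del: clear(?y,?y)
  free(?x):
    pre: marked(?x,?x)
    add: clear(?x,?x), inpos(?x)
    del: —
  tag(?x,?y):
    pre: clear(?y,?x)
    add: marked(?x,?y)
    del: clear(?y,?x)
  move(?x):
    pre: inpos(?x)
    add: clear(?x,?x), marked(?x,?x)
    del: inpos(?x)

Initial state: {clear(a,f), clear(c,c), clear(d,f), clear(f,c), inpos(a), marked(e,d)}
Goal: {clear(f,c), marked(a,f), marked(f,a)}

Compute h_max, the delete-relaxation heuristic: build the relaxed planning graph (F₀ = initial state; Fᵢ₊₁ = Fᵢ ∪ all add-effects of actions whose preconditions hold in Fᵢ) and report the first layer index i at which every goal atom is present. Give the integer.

F0 = init (6 atoms)
F1 = F0 ∪ {clear(a,a), marked(a,a), marked(c,a), marked(c,c), marked(c,d), marked(c,e), marked(c,f), marked(d,d), marked(e,e), marked(f,a), marked(f,d), marked(f,f)}  (18 atoms)
F2 = F1 ∪ {clear(d,d), clear(e,e), clear(f,f), inpos(c), inpos(d), inpos(e), inpos(f), marked(a,c), marked(a,d), marked(a,e), marked(a,f)}  (29 atoms)
goal ⊆ F2  ⇒  h_max = 2

2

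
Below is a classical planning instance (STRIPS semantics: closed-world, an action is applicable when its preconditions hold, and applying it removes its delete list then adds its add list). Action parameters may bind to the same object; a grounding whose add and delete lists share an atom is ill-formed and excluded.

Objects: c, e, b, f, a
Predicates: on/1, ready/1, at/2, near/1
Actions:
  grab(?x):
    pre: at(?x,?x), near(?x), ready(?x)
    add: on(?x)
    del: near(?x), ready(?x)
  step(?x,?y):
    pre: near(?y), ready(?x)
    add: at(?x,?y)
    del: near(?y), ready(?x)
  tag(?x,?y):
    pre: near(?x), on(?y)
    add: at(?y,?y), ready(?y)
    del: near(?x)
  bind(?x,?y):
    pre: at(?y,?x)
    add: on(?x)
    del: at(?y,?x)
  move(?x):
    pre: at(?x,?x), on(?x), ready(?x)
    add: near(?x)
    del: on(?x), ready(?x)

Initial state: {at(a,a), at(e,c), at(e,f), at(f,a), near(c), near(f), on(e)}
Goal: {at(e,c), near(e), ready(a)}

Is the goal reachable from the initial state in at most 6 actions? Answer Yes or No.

1. tag(c,e)  →  {at(a,a), at(e,c), at(e,e), at(e,f), at(f,a), near(f), on(e), ready(e)}
2. bind(a,f)  →  {at(a,a), at(e,c), at(e,e), at(e,f), near(f), on(a), on(e), ready(e)}
3. tag(f,a)  →  {at(a,a), at(e,c), at(e,e), at(e,f), on(a), on(e), ready(a), ready(e)}
4. move(e)  →  {at(a,a), at(e,c), at(e,e), at(e,f), near(e), on(a), ready(a)}
optimal plan length = 4; 4 ≤ 6

Yes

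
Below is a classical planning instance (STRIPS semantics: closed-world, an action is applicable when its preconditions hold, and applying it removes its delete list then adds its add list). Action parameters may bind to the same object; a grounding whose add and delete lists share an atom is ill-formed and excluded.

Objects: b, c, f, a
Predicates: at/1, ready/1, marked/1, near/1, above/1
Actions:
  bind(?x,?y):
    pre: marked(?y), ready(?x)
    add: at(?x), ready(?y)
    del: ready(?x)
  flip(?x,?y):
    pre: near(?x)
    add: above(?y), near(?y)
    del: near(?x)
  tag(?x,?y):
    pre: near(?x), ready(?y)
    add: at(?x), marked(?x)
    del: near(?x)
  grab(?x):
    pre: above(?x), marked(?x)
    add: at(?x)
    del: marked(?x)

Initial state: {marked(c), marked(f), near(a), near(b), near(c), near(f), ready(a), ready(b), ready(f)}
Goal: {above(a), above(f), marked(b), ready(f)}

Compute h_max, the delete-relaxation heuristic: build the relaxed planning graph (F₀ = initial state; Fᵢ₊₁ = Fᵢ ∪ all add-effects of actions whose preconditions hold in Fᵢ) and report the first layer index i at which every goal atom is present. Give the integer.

F0 = init (9 atoms)
F1 = F0 ∪ {above(a), above(b), above(c), above(f), at(a), at(b), at(c), at(f), marked(a), marked(b), ready(c)}  (20 atoms)
goal ⊆ F1  ⇒  h_max = 1

1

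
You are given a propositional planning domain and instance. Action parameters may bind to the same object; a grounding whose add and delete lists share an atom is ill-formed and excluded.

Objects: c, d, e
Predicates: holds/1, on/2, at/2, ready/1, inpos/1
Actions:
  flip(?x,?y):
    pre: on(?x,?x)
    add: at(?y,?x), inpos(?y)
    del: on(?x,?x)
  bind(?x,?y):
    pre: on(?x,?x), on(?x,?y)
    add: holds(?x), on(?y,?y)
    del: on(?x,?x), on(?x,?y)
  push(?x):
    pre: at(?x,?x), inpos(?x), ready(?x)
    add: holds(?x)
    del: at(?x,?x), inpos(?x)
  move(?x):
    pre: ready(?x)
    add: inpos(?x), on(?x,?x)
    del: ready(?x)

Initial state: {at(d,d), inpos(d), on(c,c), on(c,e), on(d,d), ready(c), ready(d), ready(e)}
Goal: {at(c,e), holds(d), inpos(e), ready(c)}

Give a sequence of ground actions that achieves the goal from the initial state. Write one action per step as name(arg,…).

push(d); move(e); flip(e,c)

1. push(d)  →  {holds(d), on(c,c), on(c,e), on(d,d), ready(c), ready(d), ready(e)}
2. move(e)  →  {holds(d), inpos(e), on(c,c), on(c,e), on(d,d), on(e,e), ready(c), ready(d)}
3. flip(e,c)  →  {at(c,e), holds(d), inpos(c), inpos(e), on(c,c), on(c,e), on(d,d), ready(c), ready(d)}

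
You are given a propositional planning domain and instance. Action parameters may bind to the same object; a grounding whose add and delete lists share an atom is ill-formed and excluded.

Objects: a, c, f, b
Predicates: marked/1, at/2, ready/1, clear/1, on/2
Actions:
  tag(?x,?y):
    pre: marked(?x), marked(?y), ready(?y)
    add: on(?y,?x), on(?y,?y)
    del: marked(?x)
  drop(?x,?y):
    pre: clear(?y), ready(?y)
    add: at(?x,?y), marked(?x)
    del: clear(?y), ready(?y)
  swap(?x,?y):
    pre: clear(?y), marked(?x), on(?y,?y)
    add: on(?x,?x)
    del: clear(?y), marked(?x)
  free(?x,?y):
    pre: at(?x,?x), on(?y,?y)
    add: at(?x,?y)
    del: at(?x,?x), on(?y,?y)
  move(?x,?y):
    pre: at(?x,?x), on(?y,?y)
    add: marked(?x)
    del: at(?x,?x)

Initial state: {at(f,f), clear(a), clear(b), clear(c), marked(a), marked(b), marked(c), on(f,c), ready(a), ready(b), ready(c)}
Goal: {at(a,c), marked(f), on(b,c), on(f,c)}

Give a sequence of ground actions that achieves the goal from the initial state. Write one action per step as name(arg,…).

1. tag(c,b)  →  {at(f,f), clear(a), clear(b), clear(c), marked(a), marked(b), on(b,b), on(b,c), on(f,c), ready(a), ready(b), ready(c)}
2. drop(a,c)  →  {at(a,c), at(f,f), clear(a), clear(b), marked(a), marked(b), on(b,b), on(b,c), on(f,c), ready(a), ready(b)}
3. drop(f,a)  →  {at(a,c), at(f,a), at(f,f), clear(b), marked(a), marked(b), marked(f), on(b,b), on(b,c), on(f,c), ready(b)}

tag(c,b); drop(a,c); drop(f,a)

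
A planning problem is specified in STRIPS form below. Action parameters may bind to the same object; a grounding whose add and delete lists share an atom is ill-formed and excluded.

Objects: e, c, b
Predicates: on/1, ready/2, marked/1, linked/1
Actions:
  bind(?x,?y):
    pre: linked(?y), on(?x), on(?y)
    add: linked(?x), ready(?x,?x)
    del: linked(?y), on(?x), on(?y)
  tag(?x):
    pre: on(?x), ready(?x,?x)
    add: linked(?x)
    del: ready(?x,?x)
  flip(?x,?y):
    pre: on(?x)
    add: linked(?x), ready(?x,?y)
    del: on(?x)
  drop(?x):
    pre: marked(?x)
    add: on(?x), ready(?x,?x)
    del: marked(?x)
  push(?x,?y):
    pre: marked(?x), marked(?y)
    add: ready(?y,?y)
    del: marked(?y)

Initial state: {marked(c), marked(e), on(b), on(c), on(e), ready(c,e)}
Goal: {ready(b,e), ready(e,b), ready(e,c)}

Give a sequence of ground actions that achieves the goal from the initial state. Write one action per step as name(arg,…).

1. flip(e,c)  →  {linked(e), marked(c), marked(e), on(b), on(c), ready(c,e), ready(e,c)}
2. flip(b,e)  →  {linked(b), linked(e), marked(c), marked(e), on(c), ready(b,e), ready(c,e), ready(e,c)}
3. drop(e)  →  {linked(b), linked(e), marked(c), on(c), on(e), ready(b,e), ready(c,e), ready(e,c), ready(e,e)}
4. flip(e,b)  →  {linked(b), linked(e), marked(c), on(c), ready(b,e), ready(c,e), ready(e,b), ready(e,c), ready(e,e)}

flip(e,c); flip(b,e); drop(e); flip(e,b)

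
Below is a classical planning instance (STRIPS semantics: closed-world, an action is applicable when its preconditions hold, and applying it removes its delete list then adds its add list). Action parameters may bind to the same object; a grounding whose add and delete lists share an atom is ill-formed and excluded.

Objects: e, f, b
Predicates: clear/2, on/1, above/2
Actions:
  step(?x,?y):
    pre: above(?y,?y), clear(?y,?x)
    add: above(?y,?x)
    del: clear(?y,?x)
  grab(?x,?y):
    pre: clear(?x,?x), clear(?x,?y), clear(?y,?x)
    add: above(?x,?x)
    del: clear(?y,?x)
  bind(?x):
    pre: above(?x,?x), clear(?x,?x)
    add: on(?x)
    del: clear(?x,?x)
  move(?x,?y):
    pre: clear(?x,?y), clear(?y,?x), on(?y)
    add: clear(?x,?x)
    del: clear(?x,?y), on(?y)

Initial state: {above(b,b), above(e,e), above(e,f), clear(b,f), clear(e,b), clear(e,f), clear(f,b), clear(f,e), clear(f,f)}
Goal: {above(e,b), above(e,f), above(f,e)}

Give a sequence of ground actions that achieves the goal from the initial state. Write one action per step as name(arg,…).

1. step(b,e)  →  {above(b,b), above(e,b), above(e,e), above(e,f), clear(b,f), clear(e,f), clear(f,b), clear(f,e), clear(f,f)}
2. grab(f,e)  →  {above(b,b), above(e,b), above(e,e), above(e,f), above(f,f), clear(b,f), clear(f,b), clear(f,e), clear(f,f)}
3. step(e,f)  →  {above(b,b), above(e,b), above(e,e), above(e,f), above(f,e), above(f,f), clear(b,f), clear(f,b), clear(f,f)}

step(b,e); grab(f,e); step(e,f)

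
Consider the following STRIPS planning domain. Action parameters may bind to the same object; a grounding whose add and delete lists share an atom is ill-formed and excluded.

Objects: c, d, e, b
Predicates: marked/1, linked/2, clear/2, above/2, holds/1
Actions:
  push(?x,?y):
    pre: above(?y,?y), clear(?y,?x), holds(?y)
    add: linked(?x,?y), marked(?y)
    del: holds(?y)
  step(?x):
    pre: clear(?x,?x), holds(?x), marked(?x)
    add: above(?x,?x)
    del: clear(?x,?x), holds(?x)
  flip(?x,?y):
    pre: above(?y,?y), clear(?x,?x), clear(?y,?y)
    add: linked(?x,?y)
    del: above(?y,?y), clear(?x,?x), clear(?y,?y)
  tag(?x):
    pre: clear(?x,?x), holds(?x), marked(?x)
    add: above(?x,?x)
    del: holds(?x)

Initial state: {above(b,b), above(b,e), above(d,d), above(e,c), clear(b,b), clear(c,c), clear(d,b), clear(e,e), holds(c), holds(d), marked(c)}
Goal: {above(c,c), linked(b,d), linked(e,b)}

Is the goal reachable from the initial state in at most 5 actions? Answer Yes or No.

Yes

1. push(b,d)  →  {above(b,b), above(b,e), above(d,d), above(e,c), clear(b,b), clear(c,c), clear(d,b), clear(e,e), holds(c), linked(b,d), marked(c), marked(d)}
2. step(c)  →  {above(b,b), above(b,e), above(c,c), above(d,d), above(e,c), clear(b,b), clear(d,b), clear(e,e), linked(b,d), marked(c), marked(d)}
3. flip(e,b)  →  {above(b,e), above(c,c), above(d,d), above(e,c), clear(d,b), linked(b,d), linked(e,b), marked(c), marked(d)}
optimal plan length = 3; 3 ≤ 5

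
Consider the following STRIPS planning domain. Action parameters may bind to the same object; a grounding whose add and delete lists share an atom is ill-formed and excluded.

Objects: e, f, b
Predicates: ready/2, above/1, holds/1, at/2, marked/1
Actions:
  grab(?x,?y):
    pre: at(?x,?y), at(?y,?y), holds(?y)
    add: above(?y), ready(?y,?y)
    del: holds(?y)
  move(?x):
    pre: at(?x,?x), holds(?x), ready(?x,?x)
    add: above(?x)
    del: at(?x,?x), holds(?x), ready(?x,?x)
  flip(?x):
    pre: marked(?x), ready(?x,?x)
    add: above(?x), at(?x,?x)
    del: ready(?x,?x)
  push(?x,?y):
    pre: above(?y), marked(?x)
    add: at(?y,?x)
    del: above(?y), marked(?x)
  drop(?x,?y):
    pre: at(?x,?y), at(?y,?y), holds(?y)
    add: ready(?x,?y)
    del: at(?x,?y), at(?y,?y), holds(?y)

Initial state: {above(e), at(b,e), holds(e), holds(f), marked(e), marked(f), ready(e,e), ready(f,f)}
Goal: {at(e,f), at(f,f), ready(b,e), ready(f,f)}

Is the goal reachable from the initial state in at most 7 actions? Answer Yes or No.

1. flip(e)  →  {above(e), at(b,e), at(e,e), holds(e), holds(f), marked(e), marked(f), ready(f,f)}
2. flip(f)  →  {above(e), above(f), at(b,e), at(e,e), at(f,f), holds(e), holds(f), marked(e), marked(f)}
3. grab(f,f)  →  {above(e), above(f), at(b,e), at(e,e), at(f,f), holds(e), marked(e), marked(f), ready(f,f)}
4. push(f,e)  →  {above(f), at(b,e), at(e,e), at(e,f), at(f,f), holds(e), marked(e), ready(f,f)}
5. drop(b,e)  →  {above(f), at(e,f), at(f,f), marked(e), ready(b,e), ready(f,f)}
optimal plan length = 5; 5 ≤ 7

Yes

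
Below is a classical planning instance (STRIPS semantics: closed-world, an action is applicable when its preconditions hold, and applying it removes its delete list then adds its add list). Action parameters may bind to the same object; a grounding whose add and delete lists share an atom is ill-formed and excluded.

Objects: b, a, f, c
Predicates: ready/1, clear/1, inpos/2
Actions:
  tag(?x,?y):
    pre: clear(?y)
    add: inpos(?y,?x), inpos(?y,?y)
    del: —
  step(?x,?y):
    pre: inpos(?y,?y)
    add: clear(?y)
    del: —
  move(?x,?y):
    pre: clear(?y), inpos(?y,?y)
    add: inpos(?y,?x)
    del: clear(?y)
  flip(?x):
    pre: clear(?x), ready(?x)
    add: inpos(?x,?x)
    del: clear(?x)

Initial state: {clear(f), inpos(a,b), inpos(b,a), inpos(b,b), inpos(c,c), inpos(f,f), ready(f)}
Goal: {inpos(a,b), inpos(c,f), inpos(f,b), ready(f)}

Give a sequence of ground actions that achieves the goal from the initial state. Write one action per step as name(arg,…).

1. tag(b,f)  →  {clear(f), inpos(a,b), inpos(b,a), inpos(b,b), inpos(c,c), inpos(f,b), inpos(f,f), ready(f)}
2. step(b,c)  →  {clear(c), clear(f), inpos(a,b), inpos(b,a), inpos(b,b), inpos(c,c), inpos(f,b), inpos(f,f), ready(f)}
3. tag(f,c)  →  {clear(c), clear(f), inpos(a,b), inpos(b,a), inpos(b,b), inpos(c,c), inpos(c,f), inpos(f,b), inpos(f,f), ready(f)}

tag(b,f); step(b,c); tag(f,c)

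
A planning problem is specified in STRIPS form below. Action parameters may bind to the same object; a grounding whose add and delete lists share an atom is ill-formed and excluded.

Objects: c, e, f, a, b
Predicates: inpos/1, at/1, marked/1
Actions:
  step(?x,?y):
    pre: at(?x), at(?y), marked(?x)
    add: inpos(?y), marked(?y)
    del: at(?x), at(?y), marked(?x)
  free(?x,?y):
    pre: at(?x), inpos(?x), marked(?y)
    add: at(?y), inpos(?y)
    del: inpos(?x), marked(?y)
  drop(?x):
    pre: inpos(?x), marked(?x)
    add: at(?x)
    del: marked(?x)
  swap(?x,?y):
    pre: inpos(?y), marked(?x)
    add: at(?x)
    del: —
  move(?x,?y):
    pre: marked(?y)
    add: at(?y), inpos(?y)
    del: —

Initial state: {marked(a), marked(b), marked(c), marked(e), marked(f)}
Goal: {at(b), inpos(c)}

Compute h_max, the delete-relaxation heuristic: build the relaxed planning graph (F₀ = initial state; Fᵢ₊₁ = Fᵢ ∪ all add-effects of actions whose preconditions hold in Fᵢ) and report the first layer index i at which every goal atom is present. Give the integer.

1

F0 = init (5 atoms)
F1 = F0 ∪ {at(a), at(b), at(c), at(e), at(f), inpos(a), inpos(b), inpos(c), inpos(e), inpos(f)}  (15 atoms)
goal ⊆ F1  ⇒  h_max = 1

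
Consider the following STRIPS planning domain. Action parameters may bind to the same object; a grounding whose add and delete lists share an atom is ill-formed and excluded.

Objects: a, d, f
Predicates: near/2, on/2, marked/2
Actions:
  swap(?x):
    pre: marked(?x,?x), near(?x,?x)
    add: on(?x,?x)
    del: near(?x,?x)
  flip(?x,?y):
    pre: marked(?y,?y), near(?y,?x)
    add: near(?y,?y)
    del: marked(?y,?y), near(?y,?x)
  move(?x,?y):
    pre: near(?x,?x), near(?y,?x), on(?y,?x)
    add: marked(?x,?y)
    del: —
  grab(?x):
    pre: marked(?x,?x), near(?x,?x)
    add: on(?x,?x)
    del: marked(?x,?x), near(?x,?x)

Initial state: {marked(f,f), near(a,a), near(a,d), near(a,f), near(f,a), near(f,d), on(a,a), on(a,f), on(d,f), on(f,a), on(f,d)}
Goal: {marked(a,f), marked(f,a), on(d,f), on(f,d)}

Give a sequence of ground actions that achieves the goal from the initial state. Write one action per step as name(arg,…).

flip(d,f); move(a,f); move(f,a)

1. flip(d,f)  →  {near(a,a), near(a,d), near(a,f), near(f,a), near(f,f), on(a,a), on(a,f), on(d,f), on(f,a), on(f,d)}
2. move(a,f)  →  {marked(a,f), near(a,a), near(a,d), near(a,f), near(f,a), near(f,f), on(a,a), on(a,f), on(d,f), on(f,a), on(f,d)}
3. move(f,a)  →  {marked(a,f), marked(f,a), near(a,a), near(a,d), near(a,f), near(f,a), near(f,f), on(a,a), on(a,f), on(d,f), on(f,a), on(f,d)}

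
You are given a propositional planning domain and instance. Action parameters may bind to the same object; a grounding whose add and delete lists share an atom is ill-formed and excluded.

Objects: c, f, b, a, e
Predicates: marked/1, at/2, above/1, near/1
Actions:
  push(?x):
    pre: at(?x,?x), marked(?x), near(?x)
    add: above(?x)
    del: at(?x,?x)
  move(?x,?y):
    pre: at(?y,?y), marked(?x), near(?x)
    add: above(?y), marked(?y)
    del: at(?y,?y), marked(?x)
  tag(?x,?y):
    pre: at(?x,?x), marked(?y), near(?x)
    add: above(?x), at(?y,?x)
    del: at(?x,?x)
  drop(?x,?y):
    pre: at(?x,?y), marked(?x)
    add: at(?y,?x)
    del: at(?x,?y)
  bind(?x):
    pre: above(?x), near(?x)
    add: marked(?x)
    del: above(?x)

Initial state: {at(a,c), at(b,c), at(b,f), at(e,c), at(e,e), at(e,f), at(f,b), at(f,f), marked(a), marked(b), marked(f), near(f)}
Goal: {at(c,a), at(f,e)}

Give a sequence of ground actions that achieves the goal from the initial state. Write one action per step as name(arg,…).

move(f,e); drop(a,c); drop(e,f)

1. move(f,e)  →  {above(e), at(a,c), at(b,c), at(b,f), at(e,c), at(e,f), at(f,b), at(f,f), marked(a), marked(b), marked(e), near(f)}
2. drop(a,c)  →  {above(e), at(b,c), at(b,f), at(c,a), at(e,c), at(e,f), at(f,b), at(f,f), marked(a), marked(b), marked(e), near(f)}
3. drop(e,f)  →  {above(e), at(b,c), at(b,f), at(c,a), at(e,c), at(f,b), at(f,e), at(f,f), marked(a), marked(b), marked(e), near(f)}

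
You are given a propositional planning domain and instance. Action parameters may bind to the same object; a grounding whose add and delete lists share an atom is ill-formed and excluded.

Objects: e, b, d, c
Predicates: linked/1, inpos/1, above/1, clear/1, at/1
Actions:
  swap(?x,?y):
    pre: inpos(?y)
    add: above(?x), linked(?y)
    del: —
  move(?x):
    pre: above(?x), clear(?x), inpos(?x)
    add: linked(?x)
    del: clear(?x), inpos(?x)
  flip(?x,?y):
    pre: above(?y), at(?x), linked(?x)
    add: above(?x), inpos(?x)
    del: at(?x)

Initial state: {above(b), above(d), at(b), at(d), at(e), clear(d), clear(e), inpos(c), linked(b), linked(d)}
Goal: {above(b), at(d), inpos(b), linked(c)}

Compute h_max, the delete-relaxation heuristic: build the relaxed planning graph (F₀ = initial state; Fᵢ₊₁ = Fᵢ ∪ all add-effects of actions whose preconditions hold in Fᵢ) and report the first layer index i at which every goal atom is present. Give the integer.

1

F0 = init (10 atoms)
F1 = F0 ∪ {above(c), above(e), inpos(b), inpos(d), linked(c)}  (15 atoms)
goal ⊆ F1  ⇒  h_max = 1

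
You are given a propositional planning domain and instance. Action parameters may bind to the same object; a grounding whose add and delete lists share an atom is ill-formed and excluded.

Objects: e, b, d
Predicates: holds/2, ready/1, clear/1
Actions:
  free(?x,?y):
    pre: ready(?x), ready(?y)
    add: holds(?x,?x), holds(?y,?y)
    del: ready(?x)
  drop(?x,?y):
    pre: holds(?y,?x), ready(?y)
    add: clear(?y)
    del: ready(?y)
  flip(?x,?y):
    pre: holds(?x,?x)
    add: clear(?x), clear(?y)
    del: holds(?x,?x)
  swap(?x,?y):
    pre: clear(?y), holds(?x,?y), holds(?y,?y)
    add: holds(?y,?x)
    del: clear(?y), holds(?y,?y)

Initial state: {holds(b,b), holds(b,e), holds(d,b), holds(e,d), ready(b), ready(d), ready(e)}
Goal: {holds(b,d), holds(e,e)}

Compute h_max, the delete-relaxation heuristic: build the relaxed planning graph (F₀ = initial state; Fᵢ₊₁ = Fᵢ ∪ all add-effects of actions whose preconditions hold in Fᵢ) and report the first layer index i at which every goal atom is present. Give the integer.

2

F0 = init (7 atoms)
F1 = F0 ∪ {clear(b), clear(d), clear(e), holds(d,d), holds(e,e)}  (12 atoms)
F2 = F1 ∪ {holds(b,d), holds(d,e), holds(e,b)}  (15 atoms)
goal ⊆ F2  ⇒  h_max = 2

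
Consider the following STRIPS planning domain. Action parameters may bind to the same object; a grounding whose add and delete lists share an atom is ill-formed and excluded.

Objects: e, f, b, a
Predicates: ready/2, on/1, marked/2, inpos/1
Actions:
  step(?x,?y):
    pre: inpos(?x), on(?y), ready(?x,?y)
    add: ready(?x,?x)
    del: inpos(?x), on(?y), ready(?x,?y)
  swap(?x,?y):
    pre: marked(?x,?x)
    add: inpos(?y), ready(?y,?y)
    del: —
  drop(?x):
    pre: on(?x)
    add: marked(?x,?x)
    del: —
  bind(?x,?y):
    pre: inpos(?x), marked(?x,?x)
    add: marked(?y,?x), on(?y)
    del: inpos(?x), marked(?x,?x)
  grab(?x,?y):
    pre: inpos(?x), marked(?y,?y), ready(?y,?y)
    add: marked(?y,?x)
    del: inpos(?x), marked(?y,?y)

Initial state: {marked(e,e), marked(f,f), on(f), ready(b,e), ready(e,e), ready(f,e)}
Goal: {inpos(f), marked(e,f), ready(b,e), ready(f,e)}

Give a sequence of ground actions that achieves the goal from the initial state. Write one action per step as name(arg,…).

swap(e,f); bind(f,e); swap(e,f)

1. swap(e,f)  →  {inpos(f), marked(e,e), marked(f,f), on(f), ready(b,e), ready(e,e), ready(f,e), ready(f,f)}
2. bind(f,e)  →  {marked(e,e), marked(e,f), on(e), on(f), ready(b,e), ready(e,e), ready(f,e), ready(f,f)}
3. swap(e,f)  →  {inpos(f), marked(e,e), marked(e,f), on(e), on(f), ready(b,e), ready(e,e), ready(f,e), ready(f,f)}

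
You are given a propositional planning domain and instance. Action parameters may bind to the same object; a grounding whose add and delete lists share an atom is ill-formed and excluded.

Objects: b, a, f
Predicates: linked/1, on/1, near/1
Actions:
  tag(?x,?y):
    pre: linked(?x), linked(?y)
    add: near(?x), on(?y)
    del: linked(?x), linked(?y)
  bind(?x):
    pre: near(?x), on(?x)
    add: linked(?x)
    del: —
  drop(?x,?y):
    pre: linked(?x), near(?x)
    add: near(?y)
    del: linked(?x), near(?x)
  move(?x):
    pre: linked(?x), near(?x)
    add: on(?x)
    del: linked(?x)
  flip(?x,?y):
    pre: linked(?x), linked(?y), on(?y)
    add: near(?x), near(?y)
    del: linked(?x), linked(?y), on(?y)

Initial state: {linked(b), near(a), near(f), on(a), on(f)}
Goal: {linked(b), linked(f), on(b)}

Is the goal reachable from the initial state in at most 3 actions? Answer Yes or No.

Yes

1. tag(b,b)  →  {near(a), near(b), near(f), on(a), on(b), on(f)}
2. bind(b)  →  {linked(b), near(a), near(b), near(f), on(a), on(b), on(f)}
3. bind(f)  →  {linked(b), linked(f), near(a), near(b), near(f), on(a), on(b), on(f)}
optimal plan length = 3; 3 ≤ 3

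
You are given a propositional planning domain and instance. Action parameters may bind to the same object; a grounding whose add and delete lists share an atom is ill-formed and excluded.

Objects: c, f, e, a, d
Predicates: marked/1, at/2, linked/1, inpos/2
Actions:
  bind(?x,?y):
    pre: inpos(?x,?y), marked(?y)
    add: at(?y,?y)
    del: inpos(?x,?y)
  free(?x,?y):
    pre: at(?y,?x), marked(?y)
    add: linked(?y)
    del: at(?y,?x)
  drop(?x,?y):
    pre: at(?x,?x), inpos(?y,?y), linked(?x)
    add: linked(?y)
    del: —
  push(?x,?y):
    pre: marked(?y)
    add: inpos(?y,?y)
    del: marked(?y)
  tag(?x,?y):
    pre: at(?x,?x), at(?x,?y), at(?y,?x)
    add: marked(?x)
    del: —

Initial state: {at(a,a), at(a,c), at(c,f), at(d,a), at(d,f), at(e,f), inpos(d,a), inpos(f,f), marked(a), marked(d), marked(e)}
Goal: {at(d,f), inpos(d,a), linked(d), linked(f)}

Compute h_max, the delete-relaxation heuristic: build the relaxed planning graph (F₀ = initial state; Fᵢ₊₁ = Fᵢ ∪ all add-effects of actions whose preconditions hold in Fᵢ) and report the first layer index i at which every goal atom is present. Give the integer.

F0 = init (11 atoms)
F1 = F0 ∪ {inpos(a,a), inpos(d,d), inpos(e,e), linked(a), linked(d), linked(e)}  (17 atoms)
F2 = F1 ∪ {at(d,d), at(e,e), linked(f)}  (20 atoms)
goal ⊆ F2  ⇒  h_max = 2

2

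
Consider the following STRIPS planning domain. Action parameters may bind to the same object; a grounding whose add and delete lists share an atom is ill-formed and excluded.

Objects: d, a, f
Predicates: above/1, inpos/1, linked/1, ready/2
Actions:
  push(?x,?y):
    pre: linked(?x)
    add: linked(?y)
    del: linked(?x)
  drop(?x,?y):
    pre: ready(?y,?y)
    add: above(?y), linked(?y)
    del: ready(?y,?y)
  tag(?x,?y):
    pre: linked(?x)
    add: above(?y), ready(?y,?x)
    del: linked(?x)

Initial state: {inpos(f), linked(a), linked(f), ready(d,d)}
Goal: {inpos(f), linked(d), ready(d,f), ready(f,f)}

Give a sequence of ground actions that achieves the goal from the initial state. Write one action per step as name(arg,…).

drop(d,d); tag(f,d); push(a,f); tag(f,f)

1. drop(d,d)  →  {above(d), inpos(f), linked(a), linked(d), linked(f)}
2. tag(f,d)  →  {above(d), inpos(f), linked(a), linked(d), ready(d,f)}
3. push(a,f)  →  {above(d), inpos(f), linked(d), linked(f), ready(d,f)}
4. tag(f,f)  →  {above(d), above(f), inpos(f), linked(d), ready(d,f), ready(f,f)}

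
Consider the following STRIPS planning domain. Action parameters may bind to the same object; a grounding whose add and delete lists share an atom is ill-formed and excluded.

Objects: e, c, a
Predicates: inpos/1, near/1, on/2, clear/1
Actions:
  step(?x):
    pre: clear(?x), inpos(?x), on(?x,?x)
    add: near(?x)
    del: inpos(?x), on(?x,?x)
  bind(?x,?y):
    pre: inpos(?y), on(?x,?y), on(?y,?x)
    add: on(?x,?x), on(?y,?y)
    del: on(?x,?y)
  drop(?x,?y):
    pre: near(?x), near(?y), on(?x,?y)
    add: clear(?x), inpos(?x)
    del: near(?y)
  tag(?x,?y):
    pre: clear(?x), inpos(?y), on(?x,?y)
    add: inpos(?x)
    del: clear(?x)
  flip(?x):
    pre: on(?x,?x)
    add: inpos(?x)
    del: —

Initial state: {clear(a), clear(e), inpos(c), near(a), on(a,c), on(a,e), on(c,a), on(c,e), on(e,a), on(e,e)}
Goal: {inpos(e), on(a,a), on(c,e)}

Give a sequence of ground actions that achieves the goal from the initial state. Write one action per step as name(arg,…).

bind(a,c); flip(e)

1. bind(a,c)  →  {clear(a), clear(e), inpos(c), near(a), on(a,a), on(a,e), on(c,a), on(c,c), on(c,e), on(e,a), on(e,e)}
2. flip(e)  →  {clear(a), clear(e), inpos(c), inpos(e), near(a), on(a,a), on(a,e), on(c,a), on(c,c), on(c,e), on(e,a), on(e,e)}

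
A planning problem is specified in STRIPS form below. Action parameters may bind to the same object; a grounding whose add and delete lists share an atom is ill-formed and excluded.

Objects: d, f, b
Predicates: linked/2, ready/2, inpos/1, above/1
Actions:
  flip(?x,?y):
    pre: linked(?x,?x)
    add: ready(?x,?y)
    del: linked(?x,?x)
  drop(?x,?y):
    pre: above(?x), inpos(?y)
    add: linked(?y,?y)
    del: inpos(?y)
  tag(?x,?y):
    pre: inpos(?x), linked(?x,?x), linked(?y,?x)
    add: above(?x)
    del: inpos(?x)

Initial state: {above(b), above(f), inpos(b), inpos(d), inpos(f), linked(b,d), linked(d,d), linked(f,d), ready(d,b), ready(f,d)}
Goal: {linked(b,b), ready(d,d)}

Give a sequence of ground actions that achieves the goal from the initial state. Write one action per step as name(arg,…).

1. flip(d,d)  →  {above(b), above(f), inpos(b), inpos(d), inpos(f), linked(b,d), linked(f,d), ready(d,b), ready(d,d), ready(f,d)}
2. drop(f,b)  →  {above(b), above(f), inpos(d), inpos(f), linked(b,b), linked(b,d), linked(f,d), ready(d,b), ready(d,d), ready(f,d)}

flip(d,d); drop(f,b)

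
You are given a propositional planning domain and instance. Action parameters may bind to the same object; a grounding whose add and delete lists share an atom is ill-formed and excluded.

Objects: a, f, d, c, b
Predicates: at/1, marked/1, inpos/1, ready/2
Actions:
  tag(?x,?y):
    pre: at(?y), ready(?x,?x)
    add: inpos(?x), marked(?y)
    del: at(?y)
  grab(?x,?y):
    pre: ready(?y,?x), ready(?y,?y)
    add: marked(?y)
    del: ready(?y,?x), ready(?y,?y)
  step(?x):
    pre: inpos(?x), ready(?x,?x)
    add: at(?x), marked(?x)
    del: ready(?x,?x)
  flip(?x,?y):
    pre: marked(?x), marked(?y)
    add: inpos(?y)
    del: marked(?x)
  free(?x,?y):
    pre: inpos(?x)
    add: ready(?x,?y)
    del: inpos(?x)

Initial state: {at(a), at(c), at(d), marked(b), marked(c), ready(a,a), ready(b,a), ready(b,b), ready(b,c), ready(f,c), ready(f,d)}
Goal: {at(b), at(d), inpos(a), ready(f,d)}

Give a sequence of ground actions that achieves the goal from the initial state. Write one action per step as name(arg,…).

tag(a,a); tag(b,c); step(b)

1. tag(a,a)  →  {at(c), at(d), inpos(a), marked(a), marked(b), marked(c), ready(a,a), ready(b,a), ready(b,b), ready(b,c), ready(f,c), ready(f,d)}
2. tag(b,c)  →  {at(d), inpos(a), inpos(b), marked(a), marked(b), marked(c), ready(a,a), ready(b,a), ready(b,b), ready(b,c), ready(f,c), ready(f,d)}
3. step(b)  →  {at(b), at(d), inpos(a), inpos(b), marked(a), marked(b), marked(c), ready(a,a), ready(b,a), ready(b,c), ready(f,c), ready(f,d)}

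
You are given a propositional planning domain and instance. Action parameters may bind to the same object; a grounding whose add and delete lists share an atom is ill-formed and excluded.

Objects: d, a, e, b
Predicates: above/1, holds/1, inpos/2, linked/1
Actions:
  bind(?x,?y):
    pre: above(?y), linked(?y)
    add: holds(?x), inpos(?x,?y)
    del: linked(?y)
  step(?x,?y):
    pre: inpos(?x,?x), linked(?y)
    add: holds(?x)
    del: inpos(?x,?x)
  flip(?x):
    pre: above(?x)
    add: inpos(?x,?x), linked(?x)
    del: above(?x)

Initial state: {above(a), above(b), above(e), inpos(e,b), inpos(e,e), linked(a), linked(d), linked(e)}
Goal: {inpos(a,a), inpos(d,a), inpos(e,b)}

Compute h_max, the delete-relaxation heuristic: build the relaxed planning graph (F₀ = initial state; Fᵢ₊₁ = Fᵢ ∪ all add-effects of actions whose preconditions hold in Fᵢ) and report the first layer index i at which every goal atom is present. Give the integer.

1

F0 = init (8 atoms)
F1 = F0 ∪ {holds(a), holds(b), holds(d), holds(e), inpos(a,a), inpos(a,e), inpos(b,a), inpos(b,b), inpos(b,e), inpos(d,a), inpos(d,e), inpos(e,a), linked(b)}  (21 atoms)
goal ⊆ F1  ⇒  h_max = 1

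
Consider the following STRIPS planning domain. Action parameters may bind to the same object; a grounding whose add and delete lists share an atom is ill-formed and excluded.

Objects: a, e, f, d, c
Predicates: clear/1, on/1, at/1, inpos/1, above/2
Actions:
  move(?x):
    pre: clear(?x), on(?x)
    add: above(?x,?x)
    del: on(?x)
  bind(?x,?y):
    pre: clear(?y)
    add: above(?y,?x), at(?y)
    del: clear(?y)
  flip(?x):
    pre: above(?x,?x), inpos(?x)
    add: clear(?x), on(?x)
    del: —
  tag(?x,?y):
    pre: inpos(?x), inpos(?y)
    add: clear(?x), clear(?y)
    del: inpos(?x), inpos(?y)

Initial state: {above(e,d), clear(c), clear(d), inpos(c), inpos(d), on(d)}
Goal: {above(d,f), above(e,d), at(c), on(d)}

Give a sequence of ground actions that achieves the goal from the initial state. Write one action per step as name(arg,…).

1. bind(a,c)  →  {above(c,a), above(e,d), at(c), clear(d), inpos(c), inpos(d), on(d)}
2. bind(f,d)  →  {above(c,a), above(d,f), above(e,d), at(c), at(d), inpos(c), inpos(d), on(d)}

bind(a,c); bind(f,d)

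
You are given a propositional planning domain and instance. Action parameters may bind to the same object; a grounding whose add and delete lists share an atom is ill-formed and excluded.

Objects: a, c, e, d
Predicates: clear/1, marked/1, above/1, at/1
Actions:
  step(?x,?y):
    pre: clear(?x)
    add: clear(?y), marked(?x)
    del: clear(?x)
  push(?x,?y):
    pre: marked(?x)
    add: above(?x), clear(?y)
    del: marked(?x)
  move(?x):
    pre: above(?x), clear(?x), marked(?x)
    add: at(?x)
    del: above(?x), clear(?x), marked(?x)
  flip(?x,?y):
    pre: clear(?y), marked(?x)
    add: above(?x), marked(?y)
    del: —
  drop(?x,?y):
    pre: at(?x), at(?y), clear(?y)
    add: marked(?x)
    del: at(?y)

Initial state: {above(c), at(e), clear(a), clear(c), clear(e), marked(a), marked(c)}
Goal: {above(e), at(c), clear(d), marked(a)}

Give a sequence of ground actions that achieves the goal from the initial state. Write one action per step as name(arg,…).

step(e,a); push(e,d); move(c)

1. step(e,a)  →  {above(c), at(e), clear(a), clear(c), marked(a), marked(c), marked(e)}
2. push(e,d)  →  {above(c), above(e), at(e), clear(a), clear(c), clear(d), marked(a), marked(c)}
3. move(c)  →  {above(e), at(c), at(e), clear(a), clear(d), marked(a)}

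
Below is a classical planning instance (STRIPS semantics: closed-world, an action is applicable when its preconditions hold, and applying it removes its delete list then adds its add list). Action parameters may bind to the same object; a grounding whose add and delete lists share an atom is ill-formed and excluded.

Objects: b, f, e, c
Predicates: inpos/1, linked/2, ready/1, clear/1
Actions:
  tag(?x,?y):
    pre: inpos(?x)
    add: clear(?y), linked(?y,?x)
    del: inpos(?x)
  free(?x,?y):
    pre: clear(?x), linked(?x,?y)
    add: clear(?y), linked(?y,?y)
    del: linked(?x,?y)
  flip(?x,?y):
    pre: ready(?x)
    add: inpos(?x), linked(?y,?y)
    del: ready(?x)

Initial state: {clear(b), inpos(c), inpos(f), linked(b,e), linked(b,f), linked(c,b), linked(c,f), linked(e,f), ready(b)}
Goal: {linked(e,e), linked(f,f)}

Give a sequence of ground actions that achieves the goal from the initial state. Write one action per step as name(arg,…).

tag(f,f); free(b,e)

1. tag(f,f)  →  {clear(b), clear(f), inpos(c), linked(b,e), linked(b,f), linked(c,b), linked(c,f), linked(e,f), linked(f,f), ready(b)}
2. free(b,e)  →  {clear(b), clear(e), clear(f), inpos(c), linked(b,f), linked(c,b), linked(c,f), linked(e,e), linked(e,f), linked(f,f), ready(b)}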